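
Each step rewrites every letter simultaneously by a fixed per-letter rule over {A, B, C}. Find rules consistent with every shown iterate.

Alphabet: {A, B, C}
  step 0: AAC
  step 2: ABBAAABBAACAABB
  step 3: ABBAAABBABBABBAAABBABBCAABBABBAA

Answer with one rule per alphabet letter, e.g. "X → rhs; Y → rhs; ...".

A->ABB, B->A, C->CA

  step 2 ⇒ step 3: ABBAAABBAACAABB ⇒ ABB·A·A·ABB·ABB·ABB·A·A·ABB·ABB·CA·ABB·ABB·A·A
    A ↦ ABB
    B ↦ A
    C ↦ CA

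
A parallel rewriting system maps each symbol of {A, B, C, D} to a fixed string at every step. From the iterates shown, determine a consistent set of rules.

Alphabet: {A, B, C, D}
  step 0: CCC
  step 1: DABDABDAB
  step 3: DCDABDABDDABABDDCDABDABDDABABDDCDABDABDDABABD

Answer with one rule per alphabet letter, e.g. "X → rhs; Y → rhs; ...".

A->DC, B->D, C->DAB, D->ABD

  step 0 ⇒ step 1: CCC ⇒ DAB·DAB·DAB
    C ↦ DAB
    A ↦ DC  (constrained at step 1)
    B ↦ D  (constrained at step 1)
    D ↦ ABD  (constrained at step 1)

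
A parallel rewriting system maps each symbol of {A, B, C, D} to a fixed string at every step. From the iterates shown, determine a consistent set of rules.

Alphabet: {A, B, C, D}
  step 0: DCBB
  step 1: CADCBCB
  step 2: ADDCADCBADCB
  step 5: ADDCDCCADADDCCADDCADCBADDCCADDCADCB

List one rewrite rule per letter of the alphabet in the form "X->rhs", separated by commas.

  step 1 ⇒ step 2: CADCBCB ⇒ AD·D·C·AD·CB·AD·CB
    A ↦ D
    B ↦ CB
    C ↦ AD
    D ↦ C

A->D, B->CB, C->AD, D->C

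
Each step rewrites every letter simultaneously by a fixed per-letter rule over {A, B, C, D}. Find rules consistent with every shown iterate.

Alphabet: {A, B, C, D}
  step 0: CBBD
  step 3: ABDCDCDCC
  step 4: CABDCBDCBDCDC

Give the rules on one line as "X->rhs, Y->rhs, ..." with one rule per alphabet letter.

A->C, B->A, C->DC, D->B

  step 3 ⇒ step 4: ABDCDCDCC ⇒ C·A·B·DC·B·DC·B·DC·DC
    A ↦ C
    B ↦ A
    C ↦ DC
    D ↦ B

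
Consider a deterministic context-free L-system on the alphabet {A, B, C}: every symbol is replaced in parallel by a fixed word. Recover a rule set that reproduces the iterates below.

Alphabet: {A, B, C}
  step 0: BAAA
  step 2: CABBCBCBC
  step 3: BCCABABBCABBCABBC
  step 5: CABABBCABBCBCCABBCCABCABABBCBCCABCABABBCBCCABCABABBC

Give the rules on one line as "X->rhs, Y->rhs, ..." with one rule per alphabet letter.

  step 2 ⇒ step 3: CABBCBCBC ⇒ BC·C·AB·AB·BC·AB·BC·AB·BC
    A ↦ C
    B ↦ AB
    C ↦ BC

A->C, B->AB, C->BC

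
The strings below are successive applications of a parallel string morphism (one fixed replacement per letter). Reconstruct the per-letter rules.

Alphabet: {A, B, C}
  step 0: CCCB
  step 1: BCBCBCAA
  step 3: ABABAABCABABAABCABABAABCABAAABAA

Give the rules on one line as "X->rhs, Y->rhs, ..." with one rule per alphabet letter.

  step 0 ⇒ step 1: CCCB ⇒ BC·BC·BC·AA
    B ↦ AA
    C ↦ BC
    A ↦ AB  (constrained at step 1)

A->AB, B->AA, C->BC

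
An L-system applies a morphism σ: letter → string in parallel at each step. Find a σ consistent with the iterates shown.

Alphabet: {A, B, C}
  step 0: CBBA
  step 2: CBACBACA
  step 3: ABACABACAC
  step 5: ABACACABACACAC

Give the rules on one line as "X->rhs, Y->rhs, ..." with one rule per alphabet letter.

A->C, B->BA, C->A

  step 2 ⇒ step 3: CBACBACA ⇒ A·BA·C·A·BA·C·A·C
    A ↦ C
    B ↦ BA
    C ↦ A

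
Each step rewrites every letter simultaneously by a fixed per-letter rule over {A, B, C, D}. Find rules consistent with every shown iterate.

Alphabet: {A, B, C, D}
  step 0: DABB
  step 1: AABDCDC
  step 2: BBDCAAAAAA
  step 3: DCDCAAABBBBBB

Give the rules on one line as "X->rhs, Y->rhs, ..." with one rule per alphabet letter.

  step 2 ⇒ step 3: BBDCAAAAAA ⇒ DC·DC·AA·A·B·B·B·B·B·B
    A ↦ B
    B ↦ DC
    C ↦ A
    D ↦ AA

A->B, B->DC, C->A, D->AA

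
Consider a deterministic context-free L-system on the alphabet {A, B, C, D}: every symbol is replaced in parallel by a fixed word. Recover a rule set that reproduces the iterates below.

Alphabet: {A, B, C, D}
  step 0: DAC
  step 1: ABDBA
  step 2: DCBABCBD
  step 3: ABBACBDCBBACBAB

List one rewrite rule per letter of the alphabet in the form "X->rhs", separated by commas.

  step 2 ⇒ step 3: DCBABCBD ⇒ AB·BA·CB·D·CB·BA·CB·AB
    A ↦ D
    B ↦ CB
    C ↦ BA
    D ↦ AB

A->D, B->CB, C->BA, D->AB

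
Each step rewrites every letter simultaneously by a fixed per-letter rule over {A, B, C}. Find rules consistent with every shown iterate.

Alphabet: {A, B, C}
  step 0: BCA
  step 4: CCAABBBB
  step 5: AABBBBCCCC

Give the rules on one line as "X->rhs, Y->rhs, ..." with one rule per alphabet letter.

A->BB, B->C, C->A

  step 4 ⇒ step 5: CCAABBBB ⇒ A·A·BB·BB·C·C·C·C
    A ↦ BB
    B ↦ C
    C ↦ A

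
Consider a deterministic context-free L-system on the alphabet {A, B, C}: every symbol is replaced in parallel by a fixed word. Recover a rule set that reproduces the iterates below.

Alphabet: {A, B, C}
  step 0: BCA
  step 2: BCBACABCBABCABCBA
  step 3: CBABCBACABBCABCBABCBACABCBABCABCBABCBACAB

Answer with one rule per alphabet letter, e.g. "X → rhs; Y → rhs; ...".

  step 2 ⇒ step 3: BCBACABCBABCABCBA ⇒ CBA·B·CBA·CAB·B·CAB·CBA·B·CBA·CAB·CBA·B·CAB·CBA·B·CBA·CAB
    A ↦ CAB
    B ↦ CBA
    C ↦ B

A->CAB, B->CBA, C->B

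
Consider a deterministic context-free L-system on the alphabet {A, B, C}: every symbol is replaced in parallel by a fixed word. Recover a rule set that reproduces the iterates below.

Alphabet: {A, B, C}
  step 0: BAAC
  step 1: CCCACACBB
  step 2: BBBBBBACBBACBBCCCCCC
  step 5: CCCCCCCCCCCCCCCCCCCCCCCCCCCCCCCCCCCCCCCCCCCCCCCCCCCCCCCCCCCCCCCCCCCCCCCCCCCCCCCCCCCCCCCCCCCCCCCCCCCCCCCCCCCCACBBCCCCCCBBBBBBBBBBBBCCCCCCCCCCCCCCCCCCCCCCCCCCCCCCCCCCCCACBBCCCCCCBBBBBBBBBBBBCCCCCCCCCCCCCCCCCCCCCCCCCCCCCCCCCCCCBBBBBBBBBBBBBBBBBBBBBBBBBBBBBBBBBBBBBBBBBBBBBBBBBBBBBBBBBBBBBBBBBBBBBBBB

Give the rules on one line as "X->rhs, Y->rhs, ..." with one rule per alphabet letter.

  step 1 ⇒ step 2: CCCACACBB ⇒ BB·BB·BB·AC·BB·AC·BB·CCC·CCC
    A ↦ AC
    B ↦ CCC
    C ↦ BB

A->AC, B->CCC, C->BB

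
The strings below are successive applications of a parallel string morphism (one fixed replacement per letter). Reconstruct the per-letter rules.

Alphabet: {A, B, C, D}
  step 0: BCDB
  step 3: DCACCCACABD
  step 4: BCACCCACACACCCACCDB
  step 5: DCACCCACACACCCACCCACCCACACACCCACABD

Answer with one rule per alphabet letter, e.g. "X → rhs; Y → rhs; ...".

A->CC, B->D, C->CA, D->B

  step 4 ⇒ step 5: BCACCCACACACCCACCDB ⇒ D·CA·CC·CA·CA·CA·CC·CA·CC·CA·CC·CA·CA·CA·CC·CA·CA·B·D
    A ↦ CC
    B ↦ D
    C ↦ CA
    D ↦ B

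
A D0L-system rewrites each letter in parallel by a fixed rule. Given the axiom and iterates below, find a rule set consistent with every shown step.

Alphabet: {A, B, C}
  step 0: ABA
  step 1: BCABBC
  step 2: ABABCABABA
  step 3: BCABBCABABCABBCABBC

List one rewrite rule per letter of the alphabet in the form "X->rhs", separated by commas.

  step 2 ⇒ step 3: ABABCABABA ⇒ BC·AB·BC·AB·A·BC·AB·BC·AB·BC
    A ↦ BC
    B ↦ AB
    C ↦ A

A->BC, B->AB, C->A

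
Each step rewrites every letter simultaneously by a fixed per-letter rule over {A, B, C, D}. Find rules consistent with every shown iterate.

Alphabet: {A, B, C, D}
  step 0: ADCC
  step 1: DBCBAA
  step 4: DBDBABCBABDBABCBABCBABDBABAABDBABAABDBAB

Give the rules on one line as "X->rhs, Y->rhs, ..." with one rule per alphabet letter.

  step 0 ⇒ step 1: ADCC ⇒ DB·CB·A·A
    A ↦ DB
    C ↦ A
    D ↦ CB
    B ↦ AB  (constrained at step 1)

A->DB, B->AB, C->A, D->CB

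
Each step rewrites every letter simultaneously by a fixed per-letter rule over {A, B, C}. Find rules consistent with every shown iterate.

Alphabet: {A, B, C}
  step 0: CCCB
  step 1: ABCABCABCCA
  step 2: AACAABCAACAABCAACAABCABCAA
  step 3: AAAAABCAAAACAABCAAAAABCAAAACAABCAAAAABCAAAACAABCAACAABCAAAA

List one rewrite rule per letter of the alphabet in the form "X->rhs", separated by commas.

A->AA, B->CA, C->ABC

  step 2 ⇒ step 3: AACAABCAACAABCAACAABCABCAA ⇒ AA·AA·ABC·AA·AA·CA·ABC·AA·AA·ABC·AA·AA·CA·ABC·AA·AA·ABC·AA·AA·CA·ABC·AA·CA·ABC·AA·AA
    A ↦ AA
    B ↦ CA
    C ↦ ABC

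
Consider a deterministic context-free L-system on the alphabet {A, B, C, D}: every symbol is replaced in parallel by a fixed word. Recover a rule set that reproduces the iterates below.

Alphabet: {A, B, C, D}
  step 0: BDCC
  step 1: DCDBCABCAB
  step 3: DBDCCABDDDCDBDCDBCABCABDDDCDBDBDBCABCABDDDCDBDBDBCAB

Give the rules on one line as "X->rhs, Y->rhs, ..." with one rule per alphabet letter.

  step 0 ⇒ step 1: BDCC ⇒ DC·DB·CAB·CAB
    B ↦ DC
    C ↦ CAB
    D ↦ DB
    A ↦ DD  (constrained at step 1)

A->DD, B->DC, C->CAB, D->DB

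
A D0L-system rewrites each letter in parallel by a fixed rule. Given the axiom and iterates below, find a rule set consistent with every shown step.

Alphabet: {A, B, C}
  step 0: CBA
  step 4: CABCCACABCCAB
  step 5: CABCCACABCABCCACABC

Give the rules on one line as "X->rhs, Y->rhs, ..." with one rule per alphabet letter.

A->B, B->C, C->CA

  step 4 ⇒ step 5: CABCCACABCCAB ⇒ CA·B·C·CA·CA·B·CA·B·C·CA·CA·B·C
    A ↦ B
    B ↦ C
    C ↦ CA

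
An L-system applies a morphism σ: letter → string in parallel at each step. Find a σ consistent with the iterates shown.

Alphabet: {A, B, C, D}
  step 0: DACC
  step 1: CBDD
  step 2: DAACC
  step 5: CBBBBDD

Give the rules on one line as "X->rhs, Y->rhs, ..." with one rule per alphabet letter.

  step 1 ⇒ step 2: CBDD ⇒ D·AA·C·C
    B ↦ AA
    C ↦ D
    D ↦ C
  step 0 ⇒ step 1: DACC ⇒ C·B·D·D
    A ↦ B

A->B, B->AA, C->D, D->C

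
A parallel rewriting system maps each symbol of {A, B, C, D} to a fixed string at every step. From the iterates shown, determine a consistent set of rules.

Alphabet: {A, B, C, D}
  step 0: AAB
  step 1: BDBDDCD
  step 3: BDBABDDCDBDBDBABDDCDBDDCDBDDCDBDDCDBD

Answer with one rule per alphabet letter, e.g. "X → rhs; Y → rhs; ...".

A->BD, B->DCD, C->BA, D->BD

  step 0 ⇒ step 1: AAB ⇒ BD·BD·DCD
    A ↦ BD
    B ↦ DCD
    C ↦ BA  (constrained at step 1)
    D ↦ BD  (constrained at step 1)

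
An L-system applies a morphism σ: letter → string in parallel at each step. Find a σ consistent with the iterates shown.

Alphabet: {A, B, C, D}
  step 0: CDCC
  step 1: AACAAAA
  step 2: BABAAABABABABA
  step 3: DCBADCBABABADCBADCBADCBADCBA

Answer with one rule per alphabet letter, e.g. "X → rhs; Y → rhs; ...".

  step 2 ⇒ step 3: BABAAABABABABA ⇒ DC·BA·DC·BA·BA·BA·DC·BA·DC·BA·DC·BA·DC·BA
    A ↦ BA
    B ↦ DC
  step 0 ⇒ step 1: CDCC ⇒ AA·C·AA·AA
    C ↦ AA
  step 0 ⇒ step 1: CDCC ⇒ AA·C·AA·AA
    D ↦ C

A->BA, B->DC, C->AA, D->C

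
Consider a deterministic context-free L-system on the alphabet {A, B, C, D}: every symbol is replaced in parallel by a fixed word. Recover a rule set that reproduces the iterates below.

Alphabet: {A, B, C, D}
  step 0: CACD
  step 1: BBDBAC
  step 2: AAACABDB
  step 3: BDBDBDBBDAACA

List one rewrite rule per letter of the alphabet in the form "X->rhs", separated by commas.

A->BD, B->A, C->B, D->AC

  step 2 ⇒ step 3: AAACABDB ⇒ BD·BD·BD·B·BD·A·AC·A
    A ↦ BD
    B ↦ A
    C ↦ B
    D ↦ AC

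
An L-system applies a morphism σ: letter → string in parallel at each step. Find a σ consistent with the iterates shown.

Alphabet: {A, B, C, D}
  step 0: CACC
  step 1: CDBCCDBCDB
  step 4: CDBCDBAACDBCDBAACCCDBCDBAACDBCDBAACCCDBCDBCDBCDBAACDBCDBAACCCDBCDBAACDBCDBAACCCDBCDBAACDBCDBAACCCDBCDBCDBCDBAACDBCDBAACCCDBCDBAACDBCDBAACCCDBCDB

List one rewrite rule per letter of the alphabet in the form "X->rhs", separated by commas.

A->C, B->AA, C->CDB, D->CDB

  step 0 ⇒ step 1: CACC ⇒ CDB·C·CDB·CDB
    A ↦ C
    C ↦ CDB
    B ↦ AA  (constrained at step 1)
    D ↦ CDB  (constrained at step 1)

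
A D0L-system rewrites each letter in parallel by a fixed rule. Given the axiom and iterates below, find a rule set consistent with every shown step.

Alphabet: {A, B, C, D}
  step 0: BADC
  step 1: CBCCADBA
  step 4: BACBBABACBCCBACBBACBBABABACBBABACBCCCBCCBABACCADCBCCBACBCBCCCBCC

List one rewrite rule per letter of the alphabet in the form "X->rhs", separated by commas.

  step 0 ⇒ step 1: BADC ⇒ CB·CC·AD·BA
    A ↦ CC
    B ↦ CB
    C ↦ BA
    D ↦ AD

A->CC, B->CB, C->BA, D->AD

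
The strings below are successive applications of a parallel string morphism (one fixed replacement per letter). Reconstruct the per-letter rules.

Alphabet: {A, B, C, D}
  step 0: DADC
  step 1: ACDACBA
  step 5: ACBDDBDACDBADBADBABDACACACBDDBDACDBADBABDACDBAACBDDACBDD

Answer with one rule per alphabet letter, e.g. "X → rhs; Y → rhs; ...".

A->D, B->BD, C->BA, D->AC

  step 0 ⇒ step 1: DADC ⇒ AC·D·AC·BA
    A ↦ D
    C ↦ BA
    D ↦ AC
    B ↦ BD  (constrained at step 1)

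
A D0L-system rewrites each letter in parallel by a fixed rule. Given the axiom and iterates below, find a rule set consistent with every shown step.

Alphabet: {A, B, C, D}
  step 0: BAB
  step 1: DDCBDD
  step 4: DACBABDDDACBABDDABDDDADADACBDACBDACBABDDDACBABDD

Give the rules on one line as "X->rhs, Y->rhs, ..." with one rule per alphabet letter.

A->CB, B->DD, C->AB, D->DA

  step 0 ⇒ step 1: BAB ⇒ DD·CB·DD
    A ↦ CB
    B ↦ DD
    C ↦ AB  (constrained at step 1)
    D ↦ DA  (constrained at step 1)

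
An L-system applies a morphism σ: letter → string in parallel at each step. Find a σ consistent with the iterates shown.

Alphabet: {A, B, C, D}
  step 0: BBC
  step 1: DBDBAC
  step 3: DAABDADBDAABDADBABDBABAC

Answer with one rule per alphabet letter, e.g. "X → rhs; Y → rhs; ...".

A->AB, B->DB, C->AC, D->DA

  step 0 ⇒ step 1: BBC ⇒ DB·DB·AC
    B ↦ DB
    C ↦ AC
    A ↦ AB  (constrained at step 1)
    D ↦ DA  (constrained at step 1)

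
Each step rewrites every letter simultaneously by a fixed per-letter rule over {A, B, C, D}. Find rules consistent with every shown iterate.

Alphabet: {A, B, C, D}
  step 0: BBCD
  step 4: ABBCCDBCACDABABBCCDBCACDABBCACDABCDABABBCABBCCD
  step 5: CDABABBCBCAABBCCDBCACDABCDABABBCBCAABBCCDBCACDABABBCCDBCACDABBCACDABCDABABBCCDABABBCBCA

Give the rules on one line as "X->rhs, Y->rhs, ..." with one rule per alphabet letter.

A->CD, B->AB, C->BC, D->A

  step 4 ⇒ step 5: ABBCCDBCACDABABBCCDBCACDABBCACDABCDABABBCABBCCD ⇒ CD·AB·AB·BC·BC·A·AB·BC·CD·BC·A·CD·AB·CD·AB·AB·BC·BC·A·AB·BC·CD·BC·A·CD·AB·AB·BC·CD·BC·A·CD·AB·BC·A·CD·AB·CD·AB·AB·BC·CD·AB·AB·BC·BC·A
    A ↦ CD
    B ↦ AB
    C ↦ BC
    D ↦ A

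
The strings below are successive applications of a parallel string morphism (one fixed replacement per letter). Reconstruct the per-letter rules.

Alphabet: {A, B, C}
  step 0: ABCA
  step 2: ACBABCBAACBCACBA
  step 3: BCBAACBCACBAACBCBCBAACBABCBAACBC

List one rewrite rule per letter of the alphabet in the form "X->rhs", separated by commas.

  step 2 ⇒ step 3: ACBABCBAACBCACBA ⇒ BC·BA·AC·BC·AC·BA·AC·BC·BC·BA·AC·BA·BC·BA·AC·BC
    A ↦ BC
    B ↦ AC
    C ↦ BA

A->BC, B->AC, C->BA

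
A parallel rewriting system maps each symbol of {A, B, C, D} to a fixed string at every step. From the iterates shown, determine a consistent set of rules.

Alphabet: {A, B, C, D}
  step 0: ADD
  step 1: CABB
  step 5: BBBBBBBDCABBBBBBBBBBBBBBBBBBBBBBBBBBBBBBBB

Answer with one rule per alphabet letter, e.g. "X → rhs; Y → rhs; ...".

  step 0 ⇒ step 1: ADD ⇒ CA·B·B
    A ↦ CA
    D ↦ B
    B ↦ BB  (constrained at step 1)
    C ↦ D  (constrained at step 1)

A->CA, B->BB, C->D, D->B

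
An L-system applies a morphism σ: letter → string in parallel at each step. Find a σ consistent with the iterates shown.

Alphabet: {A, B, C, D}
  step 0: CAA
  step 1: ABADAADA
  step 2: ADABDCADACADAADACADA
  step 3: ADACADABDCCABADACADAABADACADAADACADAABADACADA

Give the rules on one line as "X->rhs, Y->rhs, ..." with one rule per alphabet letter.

  step 2 ⇒ step 3: ADABDCADACADAADACADA ⇒ ADA·C·ADA·BDC·C·AB·ADA·C·ADA·AB·ADA·C·ADA·ADA·C·ADA·AB·ADA·C·ADA
    A ↦ ADA
    B ↦ BDC
    C ↦ AB
    D ↦ C

A->ADA, B->BDC, C->AB, D->C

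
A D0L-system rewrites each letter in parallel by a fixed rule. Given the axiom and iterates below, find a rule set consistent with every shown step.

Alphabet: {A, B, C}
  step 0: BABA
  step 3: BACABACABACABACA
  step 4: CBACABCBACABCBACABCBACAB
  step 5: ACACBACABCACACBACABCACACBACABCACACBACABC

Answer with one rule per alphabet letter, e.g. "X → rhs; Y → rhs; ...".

A->B, B->C, C->ACA

  step 4 ⇒ step 5: CBACABCBACABCBACABCBACAB ⇒ ACA·C·B·ACA·B·C·ACA·C·B·ACA·B·C·ACA·C·B·ACA·B·C·ACA·C·B·ACA·B·C
    A ↦ B
    B ↦ C
    C ↦ ACA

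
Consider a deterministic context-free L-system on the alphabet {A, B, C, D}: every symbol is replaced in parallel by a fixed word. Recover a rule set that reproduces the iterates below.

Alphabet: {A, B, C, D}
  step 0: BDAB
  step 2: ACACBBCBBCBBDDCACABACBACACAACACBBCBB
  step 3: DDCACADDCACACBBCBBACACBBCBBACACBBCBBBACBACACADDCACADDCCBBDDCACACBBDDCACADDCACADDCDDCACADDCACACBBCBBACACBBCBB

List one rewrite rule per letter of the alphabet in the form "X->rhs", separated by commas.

  step 2 ⇒ step 3: ACACBBCBBCBBDDCACABACBACACAACACBBCBB ⇒ DDC·ACA·DDC·ACA·CBB·CBB·ACA·CBB·CBB·ACA·CBB·CBB·BAC·BAC·ACA·DDC·ACA·DDC·CBB·DDC·ACA·CBB·DDC·ACA·DDC·ACA·DDC·DDC·ACA·DDC·ACA·CBB·CBB·ACA·CBB·CBB
    A ↦ DDC
    B ↦ CBB
    C ↦ ACA
    D ↦ BAC

A->DDC, B->CBB, C->ACA, D->BAC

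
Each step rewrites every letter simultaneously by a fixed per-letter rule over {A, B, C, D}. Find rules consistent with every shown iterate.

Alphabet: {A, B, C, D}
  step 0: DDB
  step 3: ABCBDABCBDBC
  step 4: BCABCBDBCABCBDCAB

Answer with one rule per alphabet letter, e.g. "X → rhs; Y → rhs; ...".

  step 3 ⇒ step 4: ABCBDABCBDBC ⇒ B·C·AB·C·BD·B·C·AB·C·BD·C·AB
    A ↦ B
    B ↦ C
    C ↦ AB
    D ↦ BD

A->B, B->C, C->AB, D->BD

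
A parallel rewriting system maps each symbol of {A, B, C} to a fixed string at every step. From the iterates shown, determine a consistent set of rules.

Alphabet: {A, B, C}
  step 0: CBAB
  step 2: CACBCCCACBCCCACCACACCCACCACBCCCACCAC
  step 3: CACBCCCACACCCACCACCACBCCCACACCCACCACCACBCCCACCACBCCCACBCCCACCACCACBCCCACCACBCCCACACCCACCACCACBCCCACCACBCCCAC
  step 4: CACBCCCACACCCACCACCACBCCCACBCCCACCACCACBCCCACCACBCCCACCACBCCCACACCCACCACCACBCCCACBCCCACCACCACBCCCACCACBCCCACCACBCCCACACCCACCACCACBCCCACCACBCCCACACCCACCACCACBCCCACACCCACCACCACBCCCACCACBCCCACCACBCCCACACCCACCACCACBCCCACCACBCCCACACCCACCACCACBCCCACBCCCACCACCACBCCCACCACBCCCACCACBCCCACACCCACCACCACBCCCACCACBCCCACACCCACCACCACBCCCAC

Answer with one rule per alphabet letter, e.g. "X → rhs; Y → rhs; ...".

  step 3 ⇒ step 4: CACBCCCACACCCACCACCACBCCCACACCCACCACCACBCCCACCACBCCCACBCCCACCACCACBCCCACCACBCCCACACCCACCACCACBCCCACCACBCCCAC ⇒ CAC·BCC·CAC·ACC·CAC·CAC·CAC·BCC·CAC·BCC·CAC·CAC·CAC·BCC·CAC·CAC·BCC·CAC·CAC·BCC·CAC·ACC·CAC·CAC·CAC·BCC·CAC·BCC·CAC·CAC·CAC·BCC·CAC·CAC·BCC·CAC·CAC·BCC·CAC·ACC·CAC·CAC·CAC·BCC·CAC·CAC·BCC·CAC·ACC·CAC·CAC·CAC·BCC·CAC·ACC·CAC·CAC·CAC·BCC·CAC·CAC·BCC·CAC·CAC·BCC·CAC·ACC·CAC·CAC·CAC·BCC·CAC·CAC·BCC·CAC·ACC·CAC·CAC·CAC·BCC·CAC·BCC·CAC·CAC·CAC·BCC·CAC·CAC·BCC·CAC·CAC·BCC·CAC·ACC·CAC·CAC·CAC·BCC·CAC·CAC·BCC·CAC·ACC·CAC·CAC·CAC·BCC·CAC
    A ↦ BCC
    B ↦ ACC
    C ↦ CAC

A->BCC, B->ACC, C->CAC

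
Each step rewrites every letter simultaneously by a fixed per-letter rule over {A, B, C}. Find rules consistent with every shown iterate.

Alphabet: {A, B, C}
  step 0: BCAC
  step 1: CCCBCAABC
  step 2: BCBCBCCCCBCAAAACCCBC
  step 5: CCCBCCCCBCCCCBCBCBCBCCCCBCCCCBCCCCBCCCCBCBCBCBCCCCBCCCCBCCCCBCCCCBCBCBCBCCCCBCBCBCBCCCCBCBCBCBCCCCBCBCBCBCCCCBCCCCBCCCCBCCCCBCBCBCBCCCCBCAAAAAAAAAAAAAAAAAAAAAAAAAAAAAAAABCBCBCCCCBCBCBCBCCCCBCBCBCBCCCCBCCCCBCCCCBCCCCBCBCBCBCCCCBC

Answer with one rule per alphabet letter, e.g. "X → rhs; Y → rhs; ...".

  step 1 ⇒ step 2: CCCBCAABC ⇒ BC·BC·BC·CCC·BC·AA·AA·CCC·BC
    A ↦ AA
    B ↦ CCC
    C ↦ BC

A->AA, B->CCC, C->BC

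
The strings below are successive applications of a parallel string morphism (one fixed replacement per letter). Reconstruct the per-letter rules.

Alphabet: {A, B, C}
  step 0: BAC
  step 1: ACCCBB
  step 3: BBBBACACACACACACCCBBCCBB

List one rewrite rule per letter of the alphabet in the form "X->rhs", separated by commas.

A->CC, B->AC, C->BB

  step 0 ⇒ step 1: BAC ⇒ AC·CC·BB
    A ↦ CC
    B ↦ AC
    C ↦ BB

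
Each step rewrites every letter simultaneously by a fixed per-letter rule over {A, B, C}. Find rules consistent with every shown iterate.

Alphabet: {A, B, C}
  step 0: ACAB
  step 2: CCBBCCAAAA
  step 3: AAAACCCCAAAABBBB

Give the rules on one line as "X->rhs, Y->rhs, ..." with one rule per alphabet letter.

A->B, B->CC, C->AA

  step 2 ⇒ step 3: CCBBCCAAAA ⇒ AA·AA·CC·CC·AA·AA·B·B·B·B
    A ↦ B
    B ↦ CC
    C ↦ AA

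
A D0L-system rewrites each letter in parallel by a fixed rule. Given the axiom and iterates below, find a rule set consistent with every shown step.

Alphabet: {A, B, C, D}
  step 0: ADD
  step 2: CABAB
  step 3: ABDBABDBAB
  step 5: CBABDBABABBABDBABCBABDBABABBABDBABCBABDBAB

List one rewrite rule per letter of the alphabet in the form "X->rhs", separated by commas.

A->D, B->BAB, C->AB, D->C

  step 2 ⇒ step 3: CABAB ⇒ AB·D·BAB·D·BAB
    A ↦ D
    B ↦ BAB
    C ↦ AB
    D ↦ C  (constrained at step 0)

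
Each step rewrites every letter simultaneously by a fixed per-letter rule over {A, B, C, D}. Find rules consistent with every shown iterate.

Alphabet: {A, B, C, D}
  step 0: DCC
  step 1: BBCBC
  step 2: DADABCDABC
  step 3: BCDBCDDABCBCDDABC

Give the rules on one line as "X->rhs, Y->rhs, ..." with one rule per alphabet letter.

  step 2 ⇒ step 3: DADABCDABC ⇒ B·CD·B·CD·DA·BC·B·CD·DA·BC
    A ↦ CD
    B ↦ DA
    C ↦ BC
    D ↦ B

A->CD, B->DA, C->BC, D->B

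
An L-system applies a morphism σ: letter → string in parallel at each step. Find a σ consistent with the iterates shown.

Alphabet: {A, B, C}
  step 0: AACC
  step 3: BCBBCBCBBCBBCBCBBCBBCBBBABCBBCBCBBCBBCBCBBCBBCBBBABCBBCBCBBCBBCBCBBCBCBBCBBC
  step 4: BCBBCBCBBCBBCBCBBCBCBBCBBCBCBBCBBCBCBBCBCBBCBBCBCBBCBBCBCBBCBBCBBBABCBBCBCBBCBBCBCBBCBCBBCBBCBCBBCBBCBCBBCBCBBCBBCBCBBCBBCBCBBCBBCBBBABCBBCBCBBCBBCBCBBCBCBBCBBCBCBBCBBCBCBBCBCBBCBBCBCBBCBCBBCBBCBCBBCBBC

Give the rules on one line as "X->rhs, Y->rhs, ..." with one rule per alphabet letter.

  step 3 ⇒ step 4: BCBBCBCBBCBBCBCBBCBBCBBBABCBBCBCBBCBBCBCBBCBBCBBBABCBBCBCBBCBBCBCBBCBCBBCBBC ⇒ BCB·BC·BCB·BCB·BC·BCB·BC·BCB·BCB·BC·BCB·BCB·BC·BCB·BC·BCB·BCB·BC·BCB·BCB·BC·BCB·BCB·BCB·BBA·BCB·BC·BCB·BCB·BC·BCB·BC·BCB·BCB·BC·BCB·BCB·BC·BCB·BC·BCB·BCB·BC·BCB·BCB·BC·BCB·BCB·BCB·BBA·BCB·BC·BCB·BCB·BC·BCB·BC·BCB·BCB·BC·BCB·BCB·BC·BCB·BC·BCB·BCB·BC·BCB·BC·BCB·BCB·BC·BCB·BCB·BC
    A ↦ BBA
    B ↦ BCB
    C ↦ BC

A->BBA, B->BCB, C->BC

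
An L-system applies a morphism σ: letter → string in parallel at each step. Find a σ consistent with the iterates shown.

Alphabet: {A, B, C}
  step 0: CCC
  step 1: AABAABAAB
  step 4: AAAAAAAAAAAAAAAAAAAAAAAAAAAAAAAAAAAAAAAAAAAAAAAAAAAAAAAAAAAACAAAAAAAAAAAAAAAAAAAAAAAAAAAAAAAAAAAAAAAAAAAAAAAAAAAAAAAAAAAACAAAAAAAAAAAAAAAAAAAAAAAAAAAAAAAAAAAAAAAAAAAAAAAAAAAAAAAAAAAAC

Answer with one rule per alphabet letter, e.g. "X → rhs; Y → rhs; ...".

A->AAA, B->C, C->AAB

  step 0 ⇒ step 1: CCC ⇒ AAB·AAB·AAB
    C ↦ AAB
    A ↦ AAA  (constrained at step 1)
    B ↦ C  (constrained at step 1)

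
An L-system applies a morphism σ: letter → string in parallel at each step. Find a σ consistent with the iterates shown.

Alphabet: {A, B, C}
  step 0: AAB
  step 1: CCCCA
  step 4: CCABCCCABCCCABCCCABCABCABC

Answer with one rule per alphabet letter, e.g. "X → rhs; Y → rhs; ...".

A->CC, B->A, C->BC

  step 0 ⇒ step 1: AAB ⇒ CC·CC·A
    A ↦ CC
    B ↦ A
    C ↦ BC  (constrained at step 1)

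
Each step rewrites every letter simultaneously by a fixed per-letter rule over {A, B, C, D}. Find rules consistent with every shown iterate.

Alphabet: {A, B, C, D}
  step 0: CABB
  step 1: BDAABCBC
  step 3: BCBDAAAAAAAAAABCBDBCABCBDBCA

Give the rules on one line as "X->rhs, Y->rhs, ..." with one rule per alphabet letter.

A->AA, B->BC, C->BD, D->A

  step 0 ⇒ step 1: CABB ⇒ BD·AA·BC·BC
    A ↦ AA
    B ↦ BC
    C ↦ BD
    D ↦ A  (constrained at step 1)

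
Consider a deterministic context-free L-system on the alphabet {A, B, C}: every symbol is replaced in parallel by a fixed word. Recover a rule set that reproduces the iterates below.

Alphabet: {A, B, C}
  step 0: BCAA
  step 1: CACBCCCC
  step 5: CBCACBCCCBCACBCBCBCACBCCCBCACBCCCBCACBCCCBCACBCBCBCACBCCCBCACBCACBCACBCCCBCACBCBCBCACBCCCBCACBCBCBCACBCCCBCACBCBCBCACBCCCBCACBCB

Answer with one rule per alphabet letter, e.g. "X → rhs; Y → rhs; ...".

A->CC, B->CA, C->CB

  step 0 ⇒ step 1: BCAA ⇒ CA·CB·CC·CC
    A ↦ CC
    B ↦ CA
    C ↦ CB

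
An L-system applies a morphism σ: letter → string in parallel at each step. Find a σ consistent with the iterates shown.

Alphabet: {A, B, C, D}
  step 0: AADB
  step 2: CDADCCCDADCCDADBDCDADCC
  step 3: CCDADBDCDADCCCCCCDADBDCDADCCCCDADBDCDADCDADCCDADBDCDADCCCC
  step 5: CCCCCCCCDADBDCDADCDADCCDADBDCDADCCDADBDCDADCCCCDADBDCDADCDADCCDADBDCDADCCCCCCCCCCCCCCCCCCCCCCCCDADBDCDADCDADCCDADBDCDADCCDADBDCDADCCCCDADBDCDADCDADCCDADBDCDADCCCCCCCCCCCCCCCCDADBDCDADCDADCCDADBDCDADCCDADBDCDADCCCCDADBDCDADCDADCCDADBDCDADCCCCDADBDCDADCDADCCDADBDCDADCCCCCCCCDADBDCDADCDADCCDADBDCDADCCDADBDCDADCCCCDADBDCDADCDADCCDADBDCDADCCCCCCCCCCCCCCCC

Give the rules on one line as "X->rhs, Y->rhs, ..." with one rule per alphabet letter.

A->BDC, B->C, C->CC, D->DAD

  step 2 ⇒ step 3: CDADCCCDADCCDADBDCDADCC ⇒ CC·DAD·BDC·DAD·CC·CC·CC·DAD·BDC·DAD·CC·CC·DAD·BDC·DAD·C·DAD·CC·DAD·BDC·DAD·CC·CC
    A ↦ BDC
    B ↦ C
    C ↦ CC
    D ↦ DAD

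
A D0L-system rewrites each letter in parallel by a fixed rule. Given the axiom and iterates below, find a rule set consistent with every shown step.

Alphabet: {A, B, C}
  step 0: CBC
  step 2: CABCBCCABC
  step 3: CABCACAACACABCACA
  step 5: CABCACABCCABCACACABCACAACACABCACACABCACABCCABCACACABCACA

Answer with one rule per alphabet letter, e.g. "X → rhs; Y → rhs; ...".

A->BC, B->A, C->CA

  step 2 ⇒ step 3: CABCBCCABC ⇒ CA·BC·A·CA·A·CA·CA·BC·A·CA
    A ↦ BC
    B ↦ A
    C ↦ CA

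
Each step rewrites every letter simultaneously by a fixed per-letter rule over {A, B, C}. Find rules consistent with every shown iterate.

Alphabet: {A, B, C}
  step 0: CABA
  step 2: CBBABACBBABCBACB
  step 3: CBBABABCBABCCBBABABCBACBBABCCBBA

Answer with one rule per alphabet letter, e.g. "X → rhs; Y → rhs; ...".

  step 2 ⇒ step 3: CBBABACBBABCBACB ⇒ CB·BA·BA·BC·BA·BC·CB·BA·BA·BC·BA·CB·BA·BC·CB·BA
    A ↦ BC
    B ↦ BA
    C ↦ CB

A->BC, B->BA, C->CB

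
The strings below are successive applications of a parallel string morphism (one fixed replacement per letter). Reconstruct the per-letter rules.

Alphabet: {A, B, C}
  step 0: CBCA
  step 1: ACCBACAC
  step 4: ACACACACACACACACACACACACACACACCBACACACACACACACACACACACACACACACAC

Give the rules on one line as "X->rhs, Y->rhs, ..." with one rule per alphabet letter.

  step 0 ⇒ step 1: CBCA ⇒ AC·CB·AC·AC
    A ↦ AC
    B ↦ CB
    C ↦ AC

A->AC, B->CB, C->AC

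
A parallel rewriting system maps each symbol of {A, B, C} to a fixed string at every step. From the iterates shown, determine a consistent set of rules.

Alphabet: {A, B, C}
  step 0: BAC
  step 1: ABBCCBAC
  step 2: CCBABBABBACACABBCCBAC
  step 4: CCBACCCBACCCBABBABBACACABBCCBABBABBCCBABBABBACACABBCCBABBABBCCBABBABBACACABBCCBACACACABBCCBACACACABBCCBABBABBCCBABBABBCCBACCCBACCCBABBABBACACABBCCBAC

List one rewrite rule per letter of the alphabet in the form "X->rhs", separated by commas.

  step 1 ⇒ step 2: ABBCCBAC ⇒ CCB·ABB·ABB·AC·AC·ABB·CCB·AC
    A ↦ CCB
    B ↦ ABB
    C ↦ AC

A->CCB, B->ABB, C->AC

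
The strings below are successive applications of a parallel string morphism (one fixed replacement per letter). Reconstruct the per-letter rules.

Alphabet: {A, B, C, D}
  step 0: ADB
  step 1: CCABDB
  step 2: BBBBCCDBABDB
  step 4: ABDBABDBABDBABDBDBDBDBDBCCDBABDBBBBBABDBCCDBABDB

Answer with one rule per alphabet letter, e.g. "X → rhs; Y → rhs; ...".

  step 1 ⇒ step 2: CCABDB ⇒ BB·BB·CC·DB·AB·DB
    A ↦ CC
    B ↦ DB
    C ↦ BB
    D ↦ AB

A->CC, B->DB, C->BB, D->AB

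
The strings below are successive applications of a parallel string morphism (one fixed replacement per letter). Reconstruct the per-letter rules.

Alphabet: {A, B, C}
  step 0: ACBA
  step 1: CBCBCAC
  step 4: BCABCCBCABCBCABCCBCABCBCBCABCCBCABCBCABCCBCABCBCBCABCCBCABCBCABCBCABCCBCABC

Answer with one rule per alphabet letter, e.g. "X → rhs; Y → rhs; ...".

A->C, B->BCA, C->BC

  step 0 ⇒ step 1: ACBA ⇒ C·BC·BCA·C
    A ↦ C
    B ↦ BCA
    C ↦ BC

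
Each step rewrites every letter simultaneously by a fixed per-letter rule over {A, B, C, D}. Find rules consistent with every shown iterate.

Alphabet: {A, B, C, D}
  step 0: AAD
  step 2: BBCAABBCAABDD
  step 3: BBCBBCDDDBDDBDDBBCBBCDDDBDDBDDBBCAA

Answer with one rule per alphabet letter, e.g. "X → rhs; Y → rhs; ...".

  step 2 ⇒ step 3: BBCAABBCAABDD ⇒ BBC·BBC·DDD·BDD·BDD·BBC·BBC·DDD·BDD·BDD·BBC·A·A
    A ↦ BDD
    B ↦ BBC
    C ↦ DDD
    D ↦ A

A->BDD, B->BBC, C->DDD, D->A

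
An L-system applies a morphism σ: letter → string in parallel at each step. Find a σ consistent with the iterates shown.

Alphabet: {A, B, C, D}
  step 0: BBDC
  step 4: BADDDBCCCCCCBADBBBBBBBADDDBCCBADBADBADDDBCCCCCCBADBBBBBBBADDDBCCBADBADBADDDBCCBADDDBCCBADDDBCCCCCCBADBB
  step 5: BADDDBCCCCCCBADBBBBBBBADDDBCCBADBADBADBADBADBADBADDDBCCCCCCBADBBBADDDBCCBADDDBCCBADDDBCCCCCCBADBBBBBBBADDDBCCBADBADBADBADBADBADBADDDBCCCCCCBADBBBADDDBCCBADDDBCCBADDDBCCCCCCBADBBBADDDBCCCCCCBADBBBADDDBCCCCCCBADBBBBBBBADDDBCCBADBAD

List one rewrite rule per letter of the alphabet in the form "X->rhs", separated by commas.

  step 4 ⇒ step 5: BADDDBCCCCCCBADBBBBBBBADDDBCCBADBADBADDDBCCCCCCBADBBBBBBBADDDBCCBADBADBADDDBCCBADDDBCCBADDDBCCCCCCBADBB ⇒ BAD·DDB·CC·CC·CC·BAD·B·B·B·B·B·B·BAD·DDB·CC·BAD·BAD·BAD·BAD·BAD·BAD·BAD·DDB·CC·CC·CC·BAD·B·B·BAD·DDB·CC·BAD·DDB·CC·BAD·DDB·CC·CC·CC·BAD·B·B·B·B·B·B·BAD·DDB·CC·BAD·BAD·BAD·BAD·BAD·BAD·BAD·DDB·CC·CC·CC·BAD·B·B·BAD·DDB·CC·BAD·DDB·CC·BAD·DDB·CC·CC·CC·BAD·B·B·BAD·DDB·CC·CC·CC·BAD·B·B·BAD·DDB·CC·CC·CC·BAD·B·B·B·B·B·B·BAD·DDB·CC·BAD·BAD
    A ↦ DDB
    B ↦ BAD
    C ↦ B
    D ↦ CC

A->DDB, B->BAD, C->B, D->CC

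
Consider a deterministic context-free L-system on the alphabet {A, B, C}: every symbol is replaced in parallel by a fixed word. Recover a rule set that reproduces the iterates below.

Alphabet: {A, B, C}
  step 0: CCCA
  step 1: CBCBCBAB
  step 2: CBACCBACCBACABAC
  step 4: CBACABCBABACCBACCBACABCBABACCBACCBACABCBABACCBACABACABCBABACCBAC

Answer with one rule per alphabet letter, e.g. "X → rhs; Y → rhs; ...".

  step 1 ⇒ step 2: CBCBCBAB ⇒ CB·AC·CB·AC·CB·AC·AB·AC
    A ↦ AB
    B ↦ AC
    C ↦ CB

A->AB, B->AC, C->CB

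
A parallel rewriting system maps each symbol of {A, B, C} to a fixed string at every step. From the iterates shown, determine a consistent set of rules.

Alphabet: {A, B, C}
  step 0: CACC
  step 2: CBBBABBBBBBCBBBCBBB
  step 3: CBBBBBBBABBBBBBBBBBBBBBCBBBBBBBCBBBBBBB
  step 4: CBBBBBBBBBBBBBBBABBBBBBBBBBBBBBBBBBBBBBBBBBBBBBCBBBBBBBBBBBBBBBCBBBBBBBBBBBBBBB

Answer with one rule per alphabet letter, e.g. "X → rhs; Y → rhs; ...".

A->ABB, B->BB, C->CB

  step 3 ⇒ step 4: CBBBBBBBABBBBBBBBBBBBBBCBBBBBBBCBBBBBBB ⇒ CB·BB·BB·BB·BB·BB·BB·BB·ABB·BB·BB·BB·BB·BB·BB·BB·BB·BB·BB·BB·BB·BB·BB·CB·BB·BB·BB·BB·BB·BB·BB·CB·BB·BB·BB·BB·BB·BB·BB
    A ↦ ABB
    B ↦ BB
    C ↦ CB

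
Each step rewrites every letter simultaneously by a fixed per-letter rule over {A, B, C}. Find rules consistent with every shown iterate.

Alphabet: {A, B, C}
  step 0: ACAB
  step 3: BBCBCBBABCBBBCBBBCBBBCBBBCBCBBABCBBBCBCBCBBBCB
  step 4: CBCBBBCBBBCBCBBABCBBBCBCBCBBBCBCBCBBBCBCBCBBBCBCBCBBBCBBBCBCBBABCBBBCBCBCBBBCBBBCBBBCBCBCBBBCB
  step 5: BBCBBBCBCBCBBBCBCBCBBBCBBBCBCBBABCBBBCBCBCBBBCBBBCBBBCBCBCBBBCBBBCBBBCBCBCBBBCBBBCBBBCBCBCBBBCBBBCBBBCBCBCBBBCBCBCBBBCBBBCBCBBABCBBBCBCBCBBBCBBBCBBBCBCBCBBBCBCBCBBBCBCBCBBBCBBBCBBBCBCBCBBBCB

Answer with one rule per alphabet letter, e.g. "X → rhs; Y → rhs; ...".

  step 4 ⇒ step 5: CBCBBBCBBBCBCBBABCBBBCBCBCBBBCBCBCBBBCBCBCBBBCBCBCBBBCBBBCBCBBABCBBBCBCBCBBBCBBBCBBBCBCBCBBBCB ⇒ BB·CB·BB·CB·CB·CB·BB·CB·CB·CB·BB·CB·BB·CB·CB·BAB·CB·BB·CB·CB·CB·BB·CB·BB·CB·BB·CB·CB·CB·BB·CB·BB·CB·BB·CB·CB·CB·BB·CB·BB·CB·BB·CB·CB·CB·BB·CB·BB·CB·BB·CB·CB·CB·BB·CB·CB·CB·BB·CB·BB·CB·CB·BAB·CB·BB·CB·CB·CB·BB·CB·BB·CB·BB·CB·CB·CB·BB·CB·CB·CB·BB·CB·CB·CB·BB·CB·BB·CB·BB·CB·CB·CB·BB·CB
    A ↦ BAB
    B ↦ CB
    C ↦ BB

A->BAB, B->CB, C->BB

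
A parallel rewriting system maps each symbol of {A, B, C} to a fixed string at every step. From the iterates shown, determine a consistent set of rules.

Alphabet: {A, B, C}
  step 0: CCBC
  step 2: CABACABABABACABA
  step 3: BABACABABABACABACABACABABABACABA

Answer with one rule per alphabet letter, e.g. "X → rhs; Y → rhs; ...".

A->BA, B->CA, C->BA

  step 2 ⇒ step 3: CABACABABABACABA ⇒ BA·BA·CA·BA·BA·BA·CA·BA·CA·BA·CA·BA·BA·BA·CA·BA
    A ↦ BA
    B ↦ CA
    C ↦ BA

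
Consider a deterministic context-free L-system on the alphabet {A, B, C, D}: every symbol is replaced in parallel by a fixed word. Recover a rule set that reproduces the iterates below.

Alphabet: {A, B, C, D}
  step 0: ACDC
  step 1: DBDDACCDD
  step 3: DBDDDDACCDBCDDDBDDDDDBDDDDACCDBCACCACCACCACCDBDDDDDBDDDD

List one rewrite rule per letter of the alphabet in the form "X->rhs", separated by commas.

A->DB, B->DBC, C->DD, D->ACC

  step 0 ⇒ step 1: ACDC ⇒ DB·DD·ACC·DD
    A ↦ DB
    C ↦ DD
    D ↦ ACC
    B ↦ DBC  (constrained at step 1)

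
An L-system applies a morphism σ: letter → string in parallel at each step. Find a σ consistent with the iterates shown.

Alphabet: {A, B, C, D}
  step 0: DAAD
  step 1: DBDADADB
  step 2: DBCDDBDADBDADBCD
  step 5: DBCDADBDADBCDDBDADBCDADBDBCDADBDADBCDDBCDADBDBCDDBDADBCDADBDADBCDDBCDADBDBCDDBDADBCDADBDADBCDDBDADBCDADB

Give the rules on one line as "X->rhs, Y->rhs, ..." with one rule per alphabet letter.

A->DA, B->CD, C->A, D->DB

  step 1 ⇒ step 2: DBDADADB ⇒ DB·CD·DB·DA·DB·DA·DB·CD
    A ↦ DA
    B ↦ CD
    D ↦ DB
    C ↦ A  (constrained at step 2)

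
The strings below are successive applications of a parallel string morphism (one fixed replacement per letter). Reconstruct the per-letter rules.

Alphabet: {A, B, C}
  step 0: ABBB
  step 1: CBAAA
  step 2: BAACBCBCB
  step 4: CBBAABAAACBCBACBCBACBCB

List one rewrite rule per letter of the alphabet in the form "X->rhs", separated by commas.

A->CB, B->A, C->BA

  step 1 ⇒ step 2: CBAAA ⇒ BA·A·CB·CB·CB
    A ↦ CB
    B ↦ A
    C ↦ BA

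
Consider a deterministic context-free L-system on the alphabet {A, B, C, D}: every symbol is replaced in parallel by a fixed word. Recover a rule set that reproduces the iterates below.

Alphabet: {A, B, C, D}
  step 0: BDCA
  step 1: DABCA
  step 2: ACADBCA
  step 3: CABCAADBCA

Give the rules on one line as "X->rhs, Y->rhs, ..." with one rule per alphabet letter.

A->CA, B->D, C->B, D->A

  step 2 ⇒ step 3: ACADBCA ⇒ CA·B·CA·A·D·B·CA
    A ↦ CA
    B ↦ D
    C ↦ B
    D ↦ A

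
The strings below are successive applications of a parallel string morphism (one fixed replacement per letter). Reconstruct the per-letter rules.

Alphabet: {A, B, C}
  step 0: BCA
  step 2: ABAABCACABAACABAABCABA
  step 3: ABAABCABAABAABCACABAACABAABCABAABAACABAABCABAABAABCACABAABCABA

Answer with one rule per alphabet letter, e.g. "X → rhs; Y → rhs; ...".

  step 2 ⇒ step 3: ABAABCACABAACABAABCABA ⇒ ABA·ABC·ABA·ABA·ABC·AC·ABA·AC·ABA·ABC·ABA·ABA·AC·ABA·ABC·ABA·ABA·ABC·AC·ABA·ABC·ABA
    A ↦ ABA
    B ↦ ABC
    C ↦ AC

A->ABA, B->ABC, C->AC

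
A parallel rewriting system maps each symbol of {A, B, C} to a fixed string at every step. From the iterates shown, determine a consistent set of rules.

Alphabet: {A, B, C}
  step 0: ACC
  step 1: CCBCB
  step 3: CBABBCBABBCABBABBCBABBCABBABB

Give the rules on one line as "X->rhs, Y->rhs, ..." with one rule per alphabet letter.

A->C, B->ABB, C->CB

  step 0 ⇒ step 1: ACC ⇒ C·CB·CB
    A ↦ C
    C ↦ CB
    B ↦ ABB  (constrained at step 1)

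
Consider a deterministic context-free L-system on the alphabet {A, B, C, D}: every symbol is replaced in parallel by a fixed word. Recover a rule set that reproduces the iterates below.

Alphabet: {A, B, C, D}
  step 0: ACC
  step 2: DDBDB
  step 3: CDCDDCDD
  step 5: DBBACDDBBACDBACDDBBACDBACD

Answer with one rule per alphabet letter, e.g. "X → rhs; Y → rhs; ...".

A->B, B->D, C->BA, D->CD

  step 2 ⇒ step 3: DDBDB ⇒ CD·CD·D·CD·D
    B ↦ D
    D ↦ CD
    A ↦ B  (constrained at step 0)
    C ↦ BA  (constrained at step 0)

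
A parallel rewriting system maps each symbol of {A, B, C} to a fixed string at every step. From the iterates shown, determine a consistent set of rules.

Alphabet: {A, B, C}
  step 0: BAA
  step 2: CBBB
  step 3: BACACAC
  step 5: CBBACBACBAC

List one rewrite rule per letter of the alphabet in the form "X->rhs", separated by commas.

  step 2 ⇒ step 3: CBBB ⇒ B·AC·AC·AC
    B ↦ AC
    C ↦ B
    A ↦ C  (constrained at step 0)

A->C, B->AC, C->B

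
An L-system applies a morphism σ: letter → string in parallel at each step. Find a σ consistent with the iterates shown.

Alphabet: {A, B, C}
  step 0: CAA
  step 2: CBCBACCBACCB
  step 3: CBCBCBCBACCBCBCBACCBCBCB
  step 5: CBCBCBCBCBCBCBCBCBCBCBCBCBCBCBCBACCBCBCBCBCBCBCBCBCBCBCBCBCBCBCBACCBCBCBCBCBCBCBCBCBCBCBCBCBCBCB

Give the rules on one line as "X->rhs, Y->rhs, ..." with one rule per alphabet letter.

A->AC, B->CB, C->CB

  step 2 ⇒ step 3: CBCBACCBACCB ⇒ CB·CB·CB·CB·AC·CB·CB·CB·AC·CB·CB·CB
    A ↦ AC
    B ↦ CB
    C ↦ CB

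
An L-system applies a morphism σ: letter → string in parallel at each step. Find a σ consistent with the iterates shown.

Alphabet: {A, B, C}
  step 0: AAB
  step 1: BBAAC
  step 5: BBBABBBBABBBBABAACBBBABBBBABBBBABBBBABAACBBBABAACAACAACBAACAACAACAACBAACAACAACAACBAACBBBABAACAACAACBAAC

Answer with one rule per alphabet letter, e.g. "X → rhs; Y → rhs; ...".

  step 0 ⇒ step 1: AAB ⇒ B·B·AAC
    A ↦ B
    B ↦ AAC
    C ↦ BAB  (constrained at step 1)

A->B, B->AAC, C->BAB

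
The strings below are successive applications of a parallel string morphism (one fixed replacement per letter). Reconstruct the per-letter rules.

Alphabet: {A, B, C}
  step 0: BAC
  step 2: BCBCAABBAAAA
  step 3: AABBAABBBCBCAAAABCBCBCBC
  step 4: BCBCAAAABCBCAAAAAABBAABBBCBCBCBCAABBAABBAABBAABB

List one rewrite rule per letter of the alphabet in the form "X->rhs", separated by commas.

A->BC, B->AA, C->BB

  step 3 ⇒ step 4: AABBAABBBCBCAAAABCBCBCBC ⇒ BC·BC·AA·AA·BC·BC·AA·AA·AA·BB·AA·BB·BC·BC·BC·BC·AA·BB·AA·BB·AA·BB·AA·BB
    A ↦ BC
    B ↦ AA
    C ↦ BB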